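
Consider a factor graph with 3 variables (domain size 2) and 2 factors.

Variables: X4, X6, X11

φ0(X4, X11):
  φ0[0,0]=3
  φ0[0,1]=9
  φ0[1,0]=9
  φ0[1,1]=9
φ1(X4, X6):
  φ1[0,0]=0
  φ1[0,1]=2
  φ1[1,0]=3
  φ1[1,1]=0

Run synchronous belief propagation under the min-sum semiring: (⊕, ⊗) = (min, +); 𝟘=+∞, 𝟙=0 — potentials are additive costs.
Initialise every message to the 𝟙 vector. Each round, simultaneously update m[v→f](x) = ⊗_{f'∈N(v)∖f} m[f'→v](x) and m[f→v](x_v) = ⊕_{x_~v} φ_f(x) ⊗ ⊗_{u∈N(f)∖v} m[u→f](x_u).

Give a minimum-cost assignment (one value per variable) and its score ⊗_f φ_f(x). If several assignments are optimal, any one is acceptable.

init: all messages = 𝟙 over 2 values
r1 m[φ0→X4] = [3, 9]
r1 m[φ0→X11] = [3, 9]
r1 m[φ1→X4] = [0, 0]
r1 m[φ1→X6] = [0, 0]
r1 m[X4→φ0] = [0, 0]
r1 m[X4→φ1] = [0, 0]
r1 m[X6→φ1] = [0, 0]
r1 m[X11→φ0] = [0, 0]
r2 m[φ0→X4] = [3, 9]
r2 m[φ0→X11] = [3, 9]
r2 m[φ1→X4] = [0, 0]
r2 m[φ1→X6] = [0, 0]
r2 m[X4→φ0] = [0, 0]
r2 m[X4→φ1] = [3, 9]
r2 m[X6→φ1] = [0, 0]
r2 m[X11→φ0] = [0, 0]
r3 m[φ0→X4] = [3, 9]
r3 m[φ0→X11] = [3, 9]
r3 m[φ1→X4] = [0, 0]
r3 m[φ1→X6] = [3, 5]
r3 m[X4→φ0] = [0, 0]
r3 m[X4→φ1] = [3, 9]
r3 m[X6→φ1] = [0, 0]
r3 m[X11→φ0] = [0, 0]
r4 m[φ0→X4] = [3, 9]
r4 m[φ0→X11] = [3, 9]
r4 m[φ1→X4] = [0, 0]
r4 m[φ1→X6] = [3, 5]
r4 m[X4→φ0] = [0, 0]
r4 m[X4→φ1] = [3, 9]
r4 m[X6→φ1] = [0, 0]
r4 m[X11→φ0] = [0, 0]
fixed point reached at round 4
traceback from X4: (X4=0, X6=0, X11=0), score=3

assignment: (X4=0, X6=0, X11=0); score = 3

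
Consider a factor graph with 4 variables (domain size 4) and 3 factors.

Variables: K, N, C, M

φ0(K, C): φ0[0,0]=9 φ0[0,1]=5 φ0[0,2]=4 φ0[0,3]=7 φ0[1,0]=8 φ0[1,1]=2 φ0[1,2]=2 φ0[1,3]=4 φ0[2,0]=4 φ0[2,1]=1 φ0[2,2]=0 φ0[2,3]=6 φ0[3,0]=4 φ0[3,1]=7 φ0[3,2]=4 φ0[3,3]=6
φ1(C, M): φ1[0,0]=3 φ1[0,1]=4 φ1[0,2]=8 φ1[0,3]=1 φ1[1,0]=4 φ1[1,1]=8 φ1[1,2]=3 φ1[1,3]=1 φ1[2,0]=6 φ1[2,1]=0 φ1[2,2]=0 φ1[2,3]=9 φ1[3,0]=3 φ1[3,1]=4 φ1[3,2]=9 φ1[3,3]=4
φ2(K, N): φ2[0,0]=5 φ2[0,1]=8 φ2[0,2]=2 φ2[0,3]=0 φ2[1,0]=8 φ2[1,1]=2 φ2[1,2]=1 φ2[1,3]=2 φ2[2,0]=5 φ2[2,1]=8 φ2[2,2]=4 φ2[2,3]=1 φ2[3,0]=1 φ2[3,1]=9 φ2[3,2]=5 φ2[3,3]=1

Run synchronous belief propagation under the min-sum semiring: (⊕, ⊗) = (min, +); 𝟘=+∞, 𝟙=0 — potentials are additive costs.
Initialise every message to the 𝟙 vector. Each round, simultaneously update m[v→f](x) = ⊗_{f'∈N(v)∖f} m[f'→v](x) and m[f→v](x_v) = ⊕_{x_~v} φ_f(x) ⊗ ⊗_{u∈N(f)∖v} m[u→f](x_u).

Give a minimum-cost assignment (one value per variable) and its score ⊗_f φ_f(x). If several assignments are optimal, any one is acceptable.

assignment: (K=2, N=3, C=2, M=1); score = 1

init: all messages = 𝟙 over 4 values
r1 m[φ0→K] = [4, 2, 0, 4]
r1 m[φ0→C] = [4, 1, 0, 4]
r1 m[φ1→C] = [1, 1, 0, 3]
r1 m[φ1→M] = [3, 0, 0, 1]
r1 m[φ2→K] = [0, 1, 1, 1]
r1 m[φ2→N] = [1, 2, 1, 0]
r1 m[K→φ0] = [0, 0, 0, 0]
r1 m[K→φ2] = [0, 0, 0, 0]
r1 m[N→φ2] = [0, 0, 0, 0]
r1 m[C→φ0] = [0, 0, 0, 0]
r1 m[C→φ1] = [0, 0, 0, 0]
r1 m[M→φ1] = [0, 0, 0, 0]
r2 m[φ0→K] = [4, 2, 0, 4]
r2 m[φ0→C] = [4, 1, 0, 4]
r2 m[φ1→C] = [1, 1, 0, 3]
r2 m[φ1→M] = [3, 0, 0, 1]
r2 m[φ2→K] = [0, 1, 1, 1]
r2 m[φ2→N] = [1, 2, 1, 0]
r2 m[K→φ0] = [0, 1, 1, 1]
r2 m[K→φ2] = [4, 2, 0, 4]
r2 m[N→φ2] = [0, 0, 0, 0]
r2 m[C→φ0] = [1, 1, 0, 3]
r2 m[C→φ1] = [4, 1, 0, 4]
r2 m[M→φ1] = [0, 0, 0, 0]
r3 m[φ0→K] = [4, 2, 0, 4]
r3 m[φ0→C] = [5, 2, 1, 5]
r3 m[φ1→C] = [1, 1, 0, 3]
r3 m[φ1→M] = [5, 0, 0, 2]
r3 m[φ2→K] = [0, 1, 1, 1]
r3 m[φ2→N] = [5, 4, 3, 1]
r3 m[K→φ0] = [0, 1, 1, 1]
r3 m[K→φ2] = [4, 2, 0, 4]
r3 m[N→φ2] = [0, 0, 0, 0]
r3 m[C→φ0] = [1, 1, 0, 3]
r3 m[C→φ1] = [4, 1, 0, 4]
r3 m[M→φ1] = [0, 0, 0, 0]
r4 m[φ0→K] = [4, 2, 0, 4]
r4 m[φ0→C] = [5, 2, 1, 5]
r4 m[φ1→C] = [1, 1, 0, 3]
r4 m[φ1→M] = [5, 0, 0, 2]
r4 m[φ2→K] = [0, 1, 1, 1]
r4 m[φ2→N] = [5, 4, 3, 1]
r4 m[K→φ0] = [0, 1, 1, 1]
r4 m[K→φ2] = [4, 2, 0, 4]
r4 m[N→φ2] = [0, 0, 0, 0]
r4 m[C→φ0] = [1, 1, 0, 3]
r4 m[C→φ1] = [5, 2, 1, 5]
r4 m[M→φ1] = [0, 0, 0, 0]
r5 m[φ0→K] = [4, 2, 0, 4]
r5 m[φ0→C] = [5, 2, 1, 5]
r5 m[φ1→C] = [1, 1, 0, 3]
r5 m[φ1→M] = [6, 1, 1, 3]
r5 m[φ2→K] = [0, 1, 1, 1]
r5 m[φ2→N] = [5, 4, 3, 1]
r5 m[K→φ0] = [0, 1, 1, 1]
r5 m[K→φ2] = [4, 2, 0, 4]
r5 m[N→φ2] = [0, 0, 0, 0]
r5 m[C→φ0] = [1, 1, 0, 3]
r5 m[C→φ1] = [5, 2, 1, 5]
r5 m[M→φ1] = [0, 0, 0, 0]
r6 m[φ0→K] = [4, 2, 0, 4]
r6 m[φ0→C] = [5, 2, 1, 5]
r6 m[φ1→C] = [1, 1, 0, 3]
r6 m[φ1→M] = [6, 1, 1, 3]
r6 m[φ2→K] = [0, 1, 1, 1]
r6 m[φ2→N] = [5, 4, 3, 1]
r6 m[K→φ0] = [0, 1, 1, 1]
r6 m[K→φ2] = [4, 2, 0, 4]
r6 m[N→φ2] = [0, 0, 0, 0]
r6 m[C→φ0] = [1, 1, 0, 3]
r6 m[C→φ1] = [5, 2, 1, 5]
r6 m[M→φ1] = [0, 0, 0, 0]
fixed point reached at round 6
traceback from K: (K=2, N=3, C=2, M=1), score=1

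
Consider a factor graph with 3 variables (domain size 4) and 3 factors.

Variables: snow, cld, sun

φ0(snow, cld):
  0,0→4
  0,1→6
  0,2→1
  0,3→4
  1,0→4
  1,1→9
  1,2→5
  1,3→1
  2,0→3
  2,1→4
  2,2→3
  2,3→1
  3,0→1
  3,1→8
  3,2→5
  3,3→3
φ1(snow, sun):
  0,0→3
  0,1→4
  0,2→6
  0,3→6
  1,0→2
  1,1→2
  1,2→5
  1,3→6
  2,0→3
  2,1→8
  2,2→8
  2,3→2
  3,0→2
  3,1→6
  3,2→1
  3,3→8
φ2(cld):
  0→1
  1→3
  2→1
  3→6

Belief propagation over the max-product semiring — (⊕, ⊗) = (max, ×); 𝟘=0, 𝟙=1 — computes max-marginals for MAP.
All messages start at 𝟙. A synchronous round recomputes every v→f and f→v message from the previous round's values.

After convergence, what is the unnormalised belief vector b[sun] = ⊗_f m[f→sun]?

b[sun] = [72, 144, 144, 192]

init: all messages = 𝟙 over 4 values
r1 m[φ0→snow] = [6, 9, 4, 8]
r1 m[φ0→cld] = [4, 9, 5, 4]
r1 m[φ1→snow] = [6, 6, 8, 8]
r1 m[φ1→sun] = [3, 8, 8, 8]
r1 m[φ2→cld] = [1, 3, 1, 6]
r1 m[snow→φ0] = [1, 1, 1, 1]
r1 m[snow→φ1] = [1, 1, 1, 1]
r1 m[cld→φ0] = [1, 1, 1, 1]
r1 m[cld→φ2] = [1, 1, 1, 1]
r1 m[sun→φ1] = [1, 1, 1, 1]
r2 m[φ0→snow] = [6, 9, 4, 8]
r2 m[φ0→cld] = [4, 9, 5, 4]
r2 m[φ1→snow] = [6, 6, 8, 8]
r2 m[φ1→sun] = [3, 8, 8, 8]
r2 m[φ2→cld] = [1, 3, 1, 6]
r2 m[snow→φ0] = [6, 6, 8, 8]
r2 m[snow→φ1] = [6, 9, 4, 8]
r2 m[cld→φ0] = [1, 3, 1, 6]
r2 m[cld→φ2] = [4, 9, 5, 4]
r2 m[sun→φ1] = [1, 1, 1, 1]
r3 m[φ0→snow] = [24, 27, 12, 24]
r3 m[φ0→cld] = [24, 64, 40, 24]
r3 m[φ1→snow] = [6, 6, 8, 8]
r3 m[φ1→sun] = [18, 48, 45, 64]
r3 m[φ2→cld] = [1, 3, 1, 6]
r3 m[snow→φ0] = [6, 6, 8, 8]
r3 m[snow→φ1] = [6, 9, 4, 8]
r3 m[cld→φ0] = [1, 3, 1, 6]
r3 m[cld→φ2] = [4, 9, 5, 4]
r3 m[sun→φ1] = [1, 1, 1, 1]
r4 m[φ0→snow] = [24, 27, 12, 24]
r4 m[φ0→cld] = [24, 64, 40, 24]
r4 m[φ1→snow] = [6, 6, 8, 8]
r4 m[φ1→sun] = [18, 48, 45, 64]
r4 m[φ2→cld] = [1, 3, 1, 6]
r4 m[snow→φ0] = [6, 6, 8, 8]
r4 m[snow→φ1] = [24, 27, 12, 24]
r4 m[cld→φ0] = [1, 3, 1, 6]
r4 m[cld→φ2] = [24, 64, 40, 24]
r4 m[sun→φ1] = [1, 1, 1, 1]
r5 m[φ0→snow] = [24, 27, 12, 24]
r5 m[φ0→cld] = [24, 64, 40, 24]
r5 m[φ1→snow] = [6, 6, 8, 8]
r5 m[φ1→sun] = [72, 144, 144, 192]
r5 m[φ2→cld] = [1, 3, 1, 6]
r5 m[snow→φ0] = [6, 6, 8, 8]
r5 m[snow→φ1] = [24, 27, 12, 24]
r5 m[cld→φ0] = [1, 3, 1, 6]
r5 m[cld→φ2] = [24, 64, 40, 24]
r5 m[sun→φ1] = [1, 1, 1, 1]
r6 m[φ0→snow] = [24, 27, 12, 24]
r6 m[φ0→cld] = [24, 64, 40, 24]
r6 m[φ1→snow] = [6, 6, 8, 8]
r6 m[φ1→sun] = [72, 144, 144, 192]
r6 m[φ2→cld] = [1, 3, 1, 6]
r6 m[snow→φ0] = [6, 6, 8, 8]
r6 m[snow→φ1] = [24, 27, 12, 24]
r6 m[cld→φ0] = [1, 3, 1, 6]
r6 m[cld→φ2] = [24, 64, 40, 24]
r6 m[sun→φ1] = [1, 1, 1, 1]
fixed point reached at round 6
b[sun] = ⊗ incoming = [72, 144, 144, 192]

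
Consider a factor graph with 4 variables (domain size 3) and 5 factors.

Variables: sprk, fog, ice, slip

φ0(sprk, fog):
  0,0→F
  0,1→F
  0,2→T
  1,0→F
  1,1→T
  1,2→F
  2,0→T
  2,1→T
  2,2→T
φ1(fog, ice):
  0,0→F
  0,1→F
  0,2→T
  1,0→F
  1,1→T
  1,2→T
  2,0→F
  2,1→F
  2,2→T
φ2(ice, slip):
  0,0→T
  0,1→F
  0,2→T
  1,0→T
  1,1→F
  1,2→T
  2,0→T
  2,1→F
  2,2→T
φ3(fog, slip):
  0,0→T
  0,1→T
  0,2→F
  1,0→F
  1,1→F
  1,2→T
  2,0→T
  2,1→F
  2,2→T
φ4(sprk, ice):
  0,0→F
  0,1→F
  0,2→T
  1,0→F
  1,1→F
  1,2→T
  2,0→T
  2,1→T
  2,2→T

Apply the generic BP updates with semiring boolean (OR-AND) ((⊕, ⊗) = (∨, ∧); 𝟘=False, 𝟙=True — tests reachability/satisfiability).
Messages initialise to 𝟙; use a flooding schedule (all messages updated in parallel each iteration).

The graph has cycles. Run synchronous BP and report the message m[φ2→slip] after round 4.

init: all messages = 𝟙 over 3 values
r1 m[φ0→sprk] = [T, T, T]
r1 m[φ0→fog] = [T, T, T]
r1 m[φ1→fog] = [T, T, T]
r1 m[φ1→ice] = [F, T, T]
r1 m[φ2→ice] = [T, T, T]
r1 m[φ2→slip] = [T, F, T]
r1 m[φ3→fog] = [T, T, T]
r1 m[φ3→slip] = [T, T, T]
r1 m[φ4→sprk] = [T, T, T]
r1 m[φ4→ice] = [T, T, T]
r1 m[sprk→φ0] = [T, T, T]
r1 m[sprk→φ4] = [T, T, T]
r1 m[fog→φ0] = [T, T, T]
r1 m[fog→φ1] = [T, T, T]
r1 m[fog→φ3] = [T, T, T]
r1 m[ice→φ1] = [T, T, T]
r1 m[ice→φ2] = [T, T, T]
r1 m[ice→φ4] = [T, T, T]
r1 m[slip→φ2] = [T, T, T]
r1 m[slip→φ3] = [T, T, T]
r2 m[φ0→sprk] = [T, T, T]
r2 m[φ0→fog] = [T, T, T]
r2 m[φ1→fog] = [T, T, T]
r2 m[φ1→ice] = [F, T, T]
r2 m[φ2→ice] = [T, T, T]
r2 m[φ2→slip] = [T, F, T]
r2 m[φ3→fog] = [T, T, T]
r2 m[φ3→slip] = [T, T, T]
r2 m[φ4→sprk] = [T, T, T]
r2 m[φ4→ice] = [T, T, T]
r2 m[sprk→φ0] = [T, T, T]
r2 m[sprk→φ4] = [T, T, T]
r2 m[fog→φ0] = [T, T, T]
r2 m[fog→φ1] = [T, T, T]
r2 m[fog→φ3] = [T, T, T]
r2 m[ice→φ1] = [T, T, T]
r2 m[ice→φ2] = [F, T, T]
r2 m[ice→φ4] = [F, T, T]
r2 m[slip→φ2] = [T, T, T]
r2 m[slip→φ3] = [T, F, T]
r3 m[φ0→sprk] = [T, T, T]
r3 m[φ0→fog] = [T, T, T]
r3 m[φ1→fog] = [T, T, T]
r3 m[φ1→ice] = [F, T, T]
r3 m[φ2→ice] = [T, T, T]
r3 m[φ2→slip] = [T, F, T]
r3 m[φ3→fog] = [T, T, T]
r3 m[φ3→slip] = [T, T, T]
r3 m[φ4→sprk] = [T, T, T]
r3 m[φ4→ice] = [T, T, T]
r3 m[sprk→φ0] = [T, T, T]
r3 m[sprk→φ4] = [T, T, T]
r3 m[fog→φ0] = [T, T, T]
r3 m[fog→φ1] = [T, T, T]
r3 m[fog→φ3] = [T, T, T]
r3 m[ice→φ1] = [T, T, T]
r3 m[ice→φ2] = [F, T, T]
r3 m[ice→φ4] = [F, T, T]
r3 m[slip→φ2] = [T, T, T]
r3 m[slip→φ3] = [T, F, T]
r4 m[φ0→sprk] = [T, T, T]
r4 m[φ0→fog] = [T, T, T]
r4 m[φ1→fog] = [T, T, T]
r4 m[φ1→ice] = [F, T, T]
r4 m[φ2→ice] = [T, T, T]
r4 m[φ2→slip] = [T, F, T]
r4 m[φ3→fog] = [T, T, T]
r4 m[φ3→slip] = [T, T, T]
r4 m[φ4→sprk] = [T, T, T]
r4 m[φ4→ice] = [T, T, T]
r4 m[sprk→φ0] = [T, T, T]
r4 m[sprk→φ4] = [T, T, T]
r4 m[fog→φ0] = [T, T, T]
r4 m[fog→φ1] = [T, T, T]
r4 m[fog→φ3] = [T, T, T]
r4 m[ice→φ1] = [T, T, T]
r4 m[ice→φ2] = [F, T, T]
r4 m[ice→φ4] = [F, T, T]
r4 m[slip→φ2] = [T, T, T]
r4 m[slip→φ3] = [T, F, T]
fixed point reached at round 3

message @ round 4 = [T, F, T]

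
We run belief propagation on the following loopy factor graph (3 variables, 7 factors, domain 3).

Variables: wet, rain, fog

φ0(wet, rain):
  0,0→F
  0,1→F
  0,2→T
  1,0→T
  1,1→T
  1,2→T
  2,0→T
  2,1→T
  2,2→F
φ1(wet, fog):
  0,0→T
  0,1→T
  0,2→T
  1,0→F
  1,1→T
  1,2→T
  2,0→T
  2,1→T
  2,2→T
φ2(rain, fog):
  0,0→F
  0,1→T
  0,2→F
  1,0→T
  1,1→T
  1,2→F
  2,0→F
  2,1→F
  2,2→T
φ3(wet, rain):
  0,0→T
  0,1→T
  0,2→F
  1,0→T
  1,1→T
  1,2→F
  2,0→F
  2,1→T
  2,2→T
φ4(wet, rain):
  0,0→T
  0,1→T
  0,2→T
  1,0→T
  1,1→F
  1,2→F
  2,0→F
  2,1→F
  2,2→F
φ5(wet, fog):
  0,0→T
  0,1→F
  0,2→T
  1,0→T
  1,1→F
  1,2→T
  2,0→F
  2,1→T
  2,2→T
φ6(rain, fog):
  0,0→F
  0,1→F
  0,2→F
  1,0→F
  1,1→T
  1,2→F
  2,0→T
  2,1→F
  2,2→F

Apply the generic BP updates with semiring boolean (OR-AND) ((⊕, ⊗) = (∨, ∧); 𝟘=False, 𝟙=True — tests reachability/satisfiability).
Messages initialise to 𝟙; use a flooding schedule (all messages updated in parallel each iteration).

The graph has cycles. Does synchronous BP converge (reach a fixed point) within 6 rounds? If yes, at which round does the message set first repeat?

NOT CONVERGED within 6 rounds

init: all messages = 𝟙 over 3 values
r1 m[φ0→wet] = [T, T, T]
r1 m[φ0→rain] = [T, T, T]
r1 m[φ1→wet] = [T, T, T]
r1 m[φ1→fog] = [T, T, T]
r1 m[φ2→rain] = [T, T, T]
r1 m[φ2→fog] = [T, T, T]
r1 m[φ3→wet] = [T, T, T]
r1 m[φ3→rain] = [T, T, T]
r1 m[φ4→wet] = [T, T, F]
r1 m[φ4→rain] = [T, T, T]
r1 m[φ5→wet] = [T, T, T]
r1 m[φ5→fog] = [T, T, T]
r1 m[φ6→rain] = [F, T, T]
r1 m[φ6→fog] = [T, T, F]
r1 m[wet→φ0] = [T, T, T]
r1 m[wet→φ1] = [T, T, T]
r1 m[wet→φ3] = [T, T, T]
r1 m[wet→φ4] = [T, T, T]
r1 m[wet→φ5] = [T, T, T]
r1 m[rain→φ0] = [T, T, T]
r1 m[rain→φ2] = [T, T, T]
r1 m[rain→φ3] = [T, T, T]
r1 m[rain→φ4] = [T, T, T]
r1 m[rain→φ6] = [T, T, T]
r1 m[fog→φ1] = [T, T, T]
r1 m[fog→φ2] = [T, T, T]
r1 m[fog→φ5] = [T, T, T]
r1 m[fog→φ6] = [T, T, T]
r2 m[φ0→wet] = [T, T, T]
r2 m[φ0→rain] = [T, T, T]
r2 m[φ1→wet] = [T, T, T]
r2 m[φ1→fog] = [T, T, T]
r2 m[φ2→rain] = [T, T, T]
r2 m[φ2→fog] = [T, T, T]
r2 m[φ3→wet] = [T, T, T]
r2 m[φ3→rain] = [T, T, T]
r2 m[φ4→wet] = [T, T, F]
r2 m[φ4→rain] = [T, T, T]
r2 m[φ5→wet] = [T, T, T]
r2 m[φ5→fog] = [T, T, T]
r2 m[φ6→rain] = [F, T, T]
r2 m[φ6→fog] = [T, T, F]
r2 m[wet→φ0] = [T, T, F]
r2 m[wet→φ1] = [T, T, F]
r2 m[wet→φ3] = [T, T, F]
r2 m[wet→φ4] = [T, T, T]
r2 m[wet→φ5] = [T, T, F]
r2 m[rain→φ0] = [F, T, T]
r2 m[rain→φ2] = [F, T, T]
r2 m[rain→φ3] = [F, T, T]
r2 m[rain→φ4] = [F, T, T]
r2 m[rain→φ6] = [T, T, T]
r2 m[fog→φ1] = [T, T, F]
r2 m[fog→φ2] = [T, T, F]
r2 m[fog→φ5] = [T, T, F]
r2 m[fog→φ6] = [T, T, T]
r3 m[φ0→wet] = [T, T, T]
r3 m[φ0→rain] = [T, T, T]
r3 m[φ1→wet] = [T, T, T]
r3 m[φ1→fog] = [T, T, T]
r3 m[φ2→rain] = [T, T, F]
r3 m[φ2→fog] = [T, T, T]
r3 m[φ3→wet] = [T, T, T]
r3 m[φ3→rain] = [T, T, F]
r3 m[φ4→wet] = [T, F, F]
r3 m[φ4→rain] = [T, T, T]
r3 m[φ5→wet] = [T, T, T]
r3 m[φ5→fog] = [T, F, T]
r3 m[φ6→rain] = [F, T, T]
r3 m[φ6→fog] = [T, T, F]
r3 m[wet→φ0] = [T, T, F]
r3 m[wet→φ1] = [T, T, F]
r3 m[wet→φ3] = [T, T, F]
r3 m[wet→φ4] = [T, T, T]
r3 m[wet→φ5] = [T, T, F]
r3 m[rain→φ0] = [F, T, T]
r3 m[rain→φ2] = [F, T, T]
r3 m[rain→φ3] = [F, T, T]
r3 m[rain→φ4] = [F, T, T]
r3 m[rain→φ6] = [T, T, T]
r3 m[fog→φ1] = [T, T, F]
r3 m[fog→φ2] = [T, T, F]
r3 m[fog→φ5] = [T, T, F]
r3 m[fog→φ6] = [T, T, T]
r4 m[φ0→wet] = [T, T, T]
r4 m[φ0→rain] = [T, T, T]
r4 m[φ1→wet] = [T, T, T]
r4 m[φ1→fog] = [T, T, T]
r4 m[φ2→rain] = [T, T, F]
r4 m[φ2→fog] = [T, T, T]
r4 m[φ3→wet] = [T, T, T]
r4 m[φ3→rain] = [T, T, F]
r4 m[φ4→wet] = [T, F, F]
r4 m[φ4→rain] = [T, T, T]
r4 m[φ5→wet] = [T, T, T]
r4 m[φ5→fog] = [T, F, T]
r4 m[φ6→rain] = [F, T, T]
r4 m[φ6→fog] = [T, T, F]
r4 m[wet→φ0] = [T, F, F]
r4 m[wet→φ1] = [T, F, F]
r4 m[wet→φ3] = [T, F, F]
r4 m[wet→φ4] = [T, T, T]
r4 m[wet→φ5] = [T, F, F]
r4 m[rain→φ0] = [F, T, F]
r4 m[rain→φ2] = [F, T, F]
r4 m[rain→φ3] = [F, T, F]
r4 m[rain→φ4] = [F, T, F]
r4 m[rain→φ6] = [T, T, F]
r4 m[fog→φ1] = [T, F, F]
r4 m[fog→φ2] = [T, F, F]
r4 m[fog→φ5] = [T, T, F]
r4 m[fog→φ6] = [T, F, T]
r5 m[φ0→wet] = [F, T, T]
r5 m[φ0→rain] = [F, F, T]
r5 m[φ1→wet] = [T, F, T]
r5 m[φ1→fog] = [T, T, T]
r5 m[φ2→rain] = [F, T, F]
r5 m[φ2→fog] = [T, T, F]
r5 m[φ3→wet] = [T, T, T]
r5 m[φ3→rain] = [T, T, F]
r5 m[φ4→wet] = [T, F, F]
r5 m[φ4→rain] = [T, T, T]
r5 m[φ5→wet] = [T, T, T]
r5 m[φ5→fog] = [T, F, T]
r5 m[φ6→rain] = [F, F, T]
r5 m[φ6→fog] = [F, T, F]
r5 m[wet→φ0] = [T, F, F]
r5 m[wet→φ1] = [T, F, F]
r5 m[wet→φ3] = [T, F, F]
r5 m[wet→φ4] = [T, T, T]
r5 m[wet→φ5] = [T, F, F]
r5 m[rain→φ0] = [F, T, F]
r5 m[rain→φ2] = [F, T, F]
r5 m[rain→φ3] = [F, T, F]
r5 m[rain→φ4] = [F, T, F]
r5 m[rain→φ6] = [T, T, F]
r5 m[fog→φ1] = [T, F, F]
r5 m[fog→φ2] = [T, F, F]
r5 m[fog→φ5] = [T, T, F]
r5 m[fog→φ6] = [T, F, T]
r6 m[φ0→wet] = [F, T, T]
r6 m[φ0→rain] = [F, F, T]
r6 m[φ1→wet] = [T, F, T]
r6 m[φ1→fog] = [T, T, T]
r6 m[φ2→rain] = [F, T, F]
r6 m[φ2→fog] = [T, T, F]
r6 m[φ3→wet] = [T, T, T]
r6 m[φ3→rain] = [T, T, F]
r6 m[φ4→wet] = [T, F, F]
r6 m[φ4→rain] = [T, T, T]
r6 m[φ5→wet] = [T, T, T]
r6 m[φ5→fog] = [T, F, T]
r6 m[φ6→rain] = [F, F, T]
r6 m[φ6→fog] = [F, T, F]
r6 m[wet→φ0] = [T, F, F]
r6 m[wet→φ1] = [F, F, F]
r6 m[wet→φ3] = [F, F, F]
r6 m[wet→φ4] = [F, F, T]
r6 m[wet→φ5] = [F, F, F]
r6 m[rain→φ0] = [F, F, F]
r6 m[rain→φ2] = [F, F, F]
r6 m[rain→φ3] = [F, F, F]
r6 m[rain→φ4] = [F, F, F]
r6 m[rain→φ6] = [F, F, F]
r6 m[fog→φ1] = [F, F, F]
r6 m[fog→φ2] = [F, F, F]
r6 m[fog→φ5] = [F, T, F]
r6 m[fog→φ6] = [T, F, F]
no fixed point within 6 rounds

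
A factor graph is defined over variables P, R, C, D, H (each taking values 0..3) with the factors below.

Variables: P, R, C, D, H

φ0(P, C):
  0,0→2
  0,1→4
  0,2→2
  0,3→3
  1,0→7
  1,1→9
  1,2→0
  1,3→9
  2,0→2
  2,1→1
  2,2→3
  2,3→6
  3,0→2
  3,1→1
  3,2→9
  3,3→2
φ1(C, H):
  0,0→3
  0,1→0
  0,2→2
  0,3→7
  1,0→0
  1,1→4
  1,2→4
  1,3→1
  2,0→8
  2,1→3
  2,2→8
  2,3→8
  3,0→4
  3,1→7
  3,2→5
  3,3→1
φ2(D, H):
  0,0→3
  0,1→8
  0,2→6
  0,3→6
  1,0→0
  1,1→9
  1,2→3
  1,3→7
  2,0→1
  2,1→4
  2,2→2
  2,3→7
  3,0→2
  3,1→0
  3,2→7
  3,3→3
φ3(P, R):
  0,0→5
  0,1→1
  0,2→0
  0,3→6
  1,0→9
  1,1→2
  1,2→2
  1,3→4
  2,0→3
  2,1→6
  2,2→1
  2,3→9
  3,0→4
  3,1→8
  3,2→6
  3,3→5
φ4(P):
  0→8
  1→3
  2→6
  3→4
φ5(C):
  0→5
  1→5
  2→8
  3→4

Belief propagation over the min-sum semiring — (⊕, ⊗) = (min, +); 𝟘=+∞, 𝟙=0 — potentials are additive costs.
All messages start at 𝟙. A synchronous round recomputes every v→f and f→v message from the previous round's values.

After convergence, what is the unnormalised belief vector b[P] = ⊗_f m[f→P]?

init: all messages = 𝟙 over 4 values
r1 m[φ0→P] = [2, 0, 1, 1]
r1 m[φ0→C] = [2, 1, 0, 2]
r1 m[φ1→C] = [0, 0, 3, 1]
r1 m[φ1→H] = [0, 0, 2, 1]
r1 m[φ2→D] = [3, 0, 1, 0]
r1 m[φ2→H] = [0, 0, 2, 3]
r1 m[φ3→P] = [0, 2, 1, 4]
r1 m[φ3→R] = [3, 1, 0, 4]
r1 m[φ4→P] = [8, 3, 6, 4]
r1 m[φ5→C] = [5, 5, 8, 4]
r1 m[P→φ0] = [0, 0, 0, 0]
r1 m[P→φ3] = [0, 0, 0, 0]
r1 m[P→φ4] = [0, 0, 0, 0]
r1 m[R→φ3] = [0, 0, 0, 0]
r1 m[C→φ0] = [0, 0, 0, 0]
r1 m[C→φ1] = [0, 0, 0, 0]
r1 m[C→φ5] = [0, 0, 0, 0]
r1 m[D→φ2] = [0, 0, 0, 0]
r1 m[H→φ1] = [0, 0, 0, 0]
r1 m[H→φ2] = [0, 0, 0, 0]
r2 m[φ0→P] = [2, 0, 1, 1]
r2 m[φ0→C] = [2, 1, 0, 2]
r2 m[φ1→C] = [0, 0, 3, 1]
r2 m[φ1→H] = [0, 0, 2, 1]
r2 m[φ2→D] = [3, 0, 1, 0]
r2 m[φ2→H] = [0, 0, 2, 3]
r2 m[φ3→P] = [0, 2, 1, 4]
r2 m[φ3→R] = [3, 1, 0, 4]
r2 m[φ4→P] = [8, 3, 6, 4]
r2 m[φ5→C] = [5, 5, 8, 4]
r2 m[P→φ0] = [8, 5, 7, 8]
r2 m[P→φ3] = [10, 3, 7, 5]
r2 m[P→φ4] = [2, 2, 2, 5]
r2 m[R→φ3] = [0, 0, 0, 0]
r2 m[C→φ0] = [5, 5, 11, 5]
r2 m[C→φ1] = [7, 6, 8, 6]
r2 m[C→φ5] = [2, 1, 3, 3]
r2 m[D→φ2] = [0, 0, 0, 0]
r2 m[H→φ1] = [0, 0, 2, 3]
r2 m[H→φ2] = [0, 0, 2, 1]
r3 m[φ0→P] = [7, 11, 6, 6]
r3 m[φ0→C] = [9, 8, 5, 10]
r3 m[φ1→C] = [0, 0, 3, 4]
r3 m[φ1→H] = [6, 7, 9, 7]
r3 m[φ2→D] = [3, 0, 1, 0]
r3 m[φ2→H] = [0, 0, 2, 3]
r3 m[φ3→P] = [0, 2, 1, 4]
r3 m[φ3→R] = [9, 5, 5, 7]
r3 m[φ4→P] = [8, 3, 6, 4]
r3 m[φ5→C] = [5, 5, 8, 4]
r3 m[P→φ0] = [8, 5, 7, 8]
r3 m[P→φ3] = [10, 3, 7, 5]
r3 m[P→φ4] = [2, 2, 2, 5]
r3 m[R→φ3] = [0, 0, 0, 0]
r3 m[C→φ0] = [5, 5, 11, 5]
r3 m[C→φ1] = [7, 6, 8, 6]
r3 m[C→φ5] = [2, 1, 3, 3]
r3 m[D→φ2] = [0, 0, 0, 0]
r3 m[H→φ1] = [0, 0, 2, 3]
r3 m[H→φ2] = [0, 0, 2, 1]
r4 m[φ0→P] = [7, 11, 6, 6]
r4 m[φ0→C] = [9, 8, 5, 10]
r4 m[φ1→C] = [0, 0, 3, 4]
r4 m[φ1→H] = [6, 7, 9, 7]
r4 m[φ2→D] = [3, 0, 1, 0]
r4 m[φ2→H] = [0, 0, 2, 3]
r4 m[φ3→P] = [0, 2, 1, 4]
r4 m[φ3→R] = [9, 5, 5, 7]
r4 m[φ4→P] = [8, 3, 6, 4]
r4 m[φ5→C] = [5, 5, 8, 4]
r4 m[P→φ0] = [8, 5, 7, 8]
r4 m[P→φ3] = [15, 14, 12, 10]
r4 m[P→φ4] = [7, 13, 7, 10]
r4 m[R→φ3] = [0, 0, 0, 0]
r4 m[C→φ0] = [5, 5, 11, 8]
r4 m[C→φ1] = [14, 13, 13, 14]
r4 m[C→φ5] = [9, 8, 8, 14]
r4 m[D→φ2] = [0, 0, 0, 0]
r4 m[H→φ1] = [0, 0, 2, 3]
r4 m[H→φ2] = [6, 7, 9, 7]
r5 m[φ0→P] = [7, 11, 6, 6]
r5 m[φ0→C] = [9, 8, 5, 10]
r5 m[φ1→C] = [0, 0, 3, 4]
r5 m[φ1→H] = [13, 14, 16, 14]
r5 m[φ2→D] = [9, 6, 7, 7]
r5 m[φ2→H] = [0, 0, 2, 3]
r5 m[φ3→P] = [0, 2, 1, 4]
r5 m[φ3→R] = [14, 16, 13, 15]
r5 m[φ4→P] = [8, 3, 6, 4]
r5 m[φ5→C] = [5, 5, 8, 4]
r5 m[P→φ0] = [8, 5, 7, 8]
r5 m[P→φ3] = [15, 14, 12, 10]
r5 m[P→φ4] = [7, 13, 7, 10]
r5 m[R→φ3] = [0, 0, 0, 0]
r5 m[C→φ0] = [5, 5, 11, 8]
r5 m[C→φ1] = [14, 13, 13, 14]
r5 m[C→φ5] = [9, 8, 8, 14]
r5 m[D→φ2] = [0, 0, 0, 0]
r5 m[H→φ1] = [0, 0, 2, 3]
r5 m[H→φ2] = [6, 7, 9, 7]
r6 m[φ0→P] = [7, 11, 6, 6]
r6 m[φ0→C] = [9, 8, 5, 10]
r6 m[φ1→C] = [0, 0, 3, 4]
r6 m[φ1→H] = [13, 14, 16, 14]
r6 m[φ2→D] = [9, 6, 7, 7]
r6 m[φ2→H] = [0, 0, 2, 3]
r6 m[φ3→P] = [0, 2, 1, 4]
r6 m[φ3→R] = [14, 16, 13, 15]
r6 m[φ4→P] = [8, 3, 6, 4]
r6 m[φ5→C] = [5, 5, 8, 4]
r6 m[P→φ0] = [8, 5, 7, 8]
r6 m[P→φ3] = [15, 14, 12, 10]
r6 m[P→φ4] = [7, 13, 7, 10]
r6 m[R→φ3] = [0, 0, 0, 0]
r6 m[C→φ0] = [5, 5, 11, 8]
r6 m[C→φ1] = [14, 13, 13, 14]
r6 m[C→φ5] = [9, 8, 8, 14]
r6 m[D→φ2] = [0, 0, 0, 0]
r6 m[H→φ1] = [0, 0, 2, 3]
r6 m[H→φ2] = [13, 14, 16, 14]
r7 m[φ0→P] = [7, 11, 6, 6]
r7 m[φ0→C] = [9, 8, 5, 10]
r7 m[φ1→C] = [0, 0, 3, 4]
r7 m[φ1→H] = [13, 14, 16, 14]
r7 m[φ2→D] = [16, 13, 14, 14]
r7 m[φ2→H] = [0, 0, 2, 3]
r7 m[φ3→P] = [0, 2, 1, 4]
r7 m[φ3→R] = [14, 16, 13, 15]
r7 m[φ4→P] = [8, 3, 6, 4]
r7 m[φ5→C] = [5, 5, 8, 4]
r7 m[P→φ0] = [8, 5, 7, 8]
r7 m[P→φ3] = [15, 14, 12, 10]
r7 m[P→φ4] = [7, 13, 7, 10]
r7 m[R→φ3] = [0, 0, 0, 0]
r7 m[C→φ0] = [5, 5, 11, 8]
r7 m[C→φ1] = [14, 13, 13, 14]
r7 m[C→φ5] = [9, 8, 8, 14]
r7 m[D→φ2] = [0, 0, 0, 0]
r7 m[H→φ1] = [0, 0, 2, 3]
r7 m[H→φ2] = [13, 14, 16, 14]
r8 m[φ0→P] = [7, 11, 6, 6]
r8 m[φ0→C] = [9, 8, 5, 10]
r8 m[φ1→C] = [0, 0, 3, 4]
r8 m[φ1→H] = [13, 14, 16, 14]
r8 m[φ2→D] = [16, 13, 14, 14]
r8 m[φ2→H] = [0, 0, 2, 3]
r8 m[φ3→P] = [0, 2, 1, 4]
r8 m[φ3→R] = [14, 16, 13, 15]
r8 m[φ4→P] = [8, 3, 6, 4]
r8 m[φ5→C] = [5, 5, 8, 4]
r8 m[P→φ0] = [8, 5, 7, 8]
r8 m[P→φ3] = [15, 14, 12, 10]
r8 m[P→φ4] = [7, 13, 7, 10]
r8 m[R→φ3] = [0, 0, 0, 0]
r8 m[C→φ0] = [5, 5, 11, 8]
r8 m[C→φ1] = [14, 13, 13, 14]
r8 m[C→φ5] = [9, 8, 8, 14]
r8 m[D→φ2] = [0, 0, 0, 0]
r8 m[H→φ1] = [0, 0, 2, 3]
r8 m[H→φ2] = [13, 14, 16, 14]
fixed point reached at round 8
b[P] = ⊗ incoming = [15, 16, 13, 14]

b[P] = [15, 16, 13, 14]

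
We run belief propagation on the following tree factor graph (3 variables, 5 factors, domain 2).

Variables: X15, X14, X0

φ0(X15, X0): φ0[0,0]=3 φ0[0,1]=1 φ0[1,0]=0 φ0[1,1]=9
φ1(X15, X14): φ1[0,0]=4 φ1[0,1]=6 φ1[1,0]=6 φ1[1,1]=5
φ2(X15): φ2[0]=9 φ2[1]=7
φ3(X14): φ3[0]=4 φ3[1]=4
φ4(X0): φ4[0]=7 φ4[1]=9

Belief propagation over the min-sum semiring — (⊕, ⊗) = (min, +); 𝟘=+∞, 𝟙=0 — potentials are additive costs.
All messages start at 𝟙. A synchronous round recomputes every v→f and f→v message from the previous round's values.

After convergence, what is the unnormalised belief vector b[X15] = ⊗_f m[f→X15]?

b[X15] = [27, 23]

init: all messages = 𝟙 over 2 values
r1 m[φ0→X15] = [1, 0]
r1 m[φ0→X0] = [0, 1]
r1 m[φ1→X15] = [4, 5]
r1 m[φ1→X14] = [4, 5]
r1 m[φ2→X15] = [9, 7]
r1 m[φ3→X14] = [4, 4]
r1 m[φ4→X0] = [7, 9]
r1 m[X15→φ0] = [0, 0]
r1 m[X15→φ1] = [0, 0]
r1 m[X15→φ2] = [0, 0]
r1 m[X14→φ1] = [0, 0]
r1 m[X14→φ3] = [0, 0]
r1 m[X0→φ0] = [0, 0]
r1 m[X0→φ4] = [0, 0]
r2 m[φ0→X15] = [1, 0]
r2 m[φ0→X0] = [0, 1]
r2 m[φ1→X15] = [4, 5]
r2 m[φ1→X14] = [4, 5]
r2 m[φ2→X15] = [9, 7]
r2 m[φ3→X14] = [4, 4]
r2 m[φ4→X0] = [7, 9]
r2 m[X15→φ0] = [13, 12]
r2 m[X15→φ1] = [10, 7]
r2 m[X15→φ2] = [5, 5]
r2 m[X14→φ1] = [4, 4]
r2 m[X14→φ3] = [4, 5]
r2 m[X0→φ0] = [7, 9]
r2 m[X0→φ4] = [0, 1]
r3 m[φ0→X15] = [10, 7]
r3 m[φ0→X0] = [12, 14]
r3 m[φ1→X15] = [8, 9]
r3 m[φ1→X14] = [13, 12]
r3 m[φ2→X15] = [9, 7]
r3 m[φ3→X14] = [4, 4]
r3 m[φ4→X0] = [7, 9]
r3 m[X15→φ0] = [13, 12]
r3 m[X15→φ1] = [10, 7]
r3 m[X15→φ2] = [5, 5]
r3 m[X14→φ1] = [4, 4]
r3 m[X14→φ3] = [4, 5]
r3 m[X0→φ0] = [7, 9]
r3 m[X0→φ4] = [0, 1]
r4 m[φ0→X15] = [10, 7]
r4 m[φ0→X0] = [12, 14]
r4 m[φ1→X15] = [8, 9]
r4 m[φ1→X14] = [13, 12]
r4 m[φ2→X15] = [9, 7]
r4 m[φ3→X14] = [4, 4]
r4 m[φ4→X0] = [7, 9]
r4 m[X15→φ0] = [17, 16]
r4 m[X15→φ1] = [19, 14]
r4 m[X15→φ2] = [18, 16]
r4 m[X14→φ1] = [4, 4]
r4 m[X14→φ3] = [13, 12]
r4 m[X0→φ0] = [7, 9]
r4 m[X0→φ4] = [12, 14]
r5 m[φ0→X15] = [10, 7]
r5 m[φ0→X0] = [16, 18]
r5 m[φ1→X15] = [8, 9]
r5 m[φ1→X14] = [20, 19]
r5 m[φ2→X15] = [9, 7]
r5 m[φ3→X14] = [4, 4]
r5 m[φ4→X0] = [7, 9]
r5 m[X15→φ0] = [17, 16]
r5 m[X15→φ1] = [19, 14]
r5 m[X15→φ2] = [18, 16]
r5 m[X14→φ1] = [4, 4]
r5 m[X14→φ3] = [13, 12]
r5 m[X0→φ0] = [7, 9]
r5 m[X0→φ4] = [12, 14]
r6 m[φ0→X15] = [10, 7]
r6 m[φ0→X0] = [16, 18]
r6 m[φ1→X15] = [8, 9]
r6 m[φ1→X14] = [20, 19]
r6 m[φ2→X15] = [9, 7]
r6 m[φ3→X14] = [4, 4]
r6 m[φ4→X0] = [7, 9]
r6 m[X15→φ0] = [17, 16]
r6 m[X15→φ1] = [19, 14]
r6 m[X15→φ2] = [18, 16]
r6 m[X14→φ1] = [4, 4]
r6 m[X14→φ3] = [20, 19]
r6 m[X0→φ0] = [7, 9]
r6 m[X0→φ4] = [16, 18]
r7 m[φ0→X15] = [10, 7]
r7 m[φ0→X0] = [16, 18]
r7 m[φ1→X15] = [8, 9]
r7 m[φ1→X14] = [20, 19]
r7 m[φ2→X15] = [9, 7]
r7 m[φ3→X14] = [4, 4]
r7 m[φ4→X0] = [7, 9]
r7 m[X15→φ0] = [17, 16]
r7 m[X15→φ1] = [19, 14]
r7 m[X15→φ2] = [18, 16]
r7 m[X14→φ1] = [4, 4]
r7 m[X14→φ3] = [20, 19]
r7 m[X0→φ0] = [7, 9]
r7 m[X0→φ4] = [16, 18]
fixed point reached at round 7
b[X15] = ⊗ incoming = [27, 23]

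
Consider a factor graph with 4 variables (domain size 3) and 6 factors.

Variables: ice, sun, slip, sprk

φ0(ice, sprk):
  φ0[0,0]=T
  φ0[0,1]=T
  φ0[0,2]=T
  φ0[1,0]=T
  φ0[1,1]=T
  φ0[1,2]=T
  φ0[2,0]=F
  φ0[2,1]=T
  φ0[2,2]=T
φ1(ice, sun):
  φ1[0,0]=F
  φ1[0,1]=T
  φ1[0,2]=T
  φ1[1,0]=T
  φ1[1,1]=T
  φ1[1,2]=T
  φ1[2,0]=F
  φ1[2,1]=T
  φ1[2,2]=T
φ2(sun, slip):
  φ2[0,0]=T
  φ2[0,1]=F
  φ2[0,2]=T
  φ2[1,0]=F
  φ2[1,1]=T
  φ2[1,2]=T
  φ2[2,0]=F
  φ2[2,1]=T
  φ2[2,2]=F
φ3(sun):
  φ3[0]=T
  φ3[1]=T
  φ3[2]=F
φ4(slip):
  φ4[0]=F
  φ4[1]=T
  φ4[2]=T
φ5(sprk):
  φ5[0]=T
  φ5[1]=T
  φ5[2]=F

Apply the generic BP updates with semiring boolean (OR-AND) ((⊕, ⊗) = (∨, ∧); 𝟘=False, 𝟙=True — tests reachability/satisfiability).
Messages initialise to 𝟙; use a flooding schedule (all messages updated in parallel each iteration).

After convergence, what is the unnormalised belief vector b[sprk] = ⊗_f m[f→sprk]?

b[sprk] = [T, T, F]

init: all messages = 𝟙 over 3 values
r1 m[φ0→ice] = [T, T, T]
r1 m[φ0→sprk] = [T, T, T]
r1 m[φ1→ice] = [T, T, T]
r1 m[φ1→sun] = [T, T, T]
r1 m[φ2→sun] = [T, T, T]
r1 m[φ2→slip] = [T, T, T]
r1 m[φ3→sun] = [T, T, F]
r1 m[φ4→slip] = [F, T, T]
r1 m[φ5→sprk] = [T, T, F]
r1 m[ice→φ0] = [T, T, T]
r1 m[ice→φ1] = [T, T, T]
r1 m[sun→φ1] = [T, T, T]
r1 m[sun→φ2] = [T, T, T]
r1 m[sun→φ3] = [T, T, T]
r1 m[slip→φ2] = [T, T, T]
r1 m[slip→φ4] = [T, T, T]
r1 m[sprk→φ0] = [T, T, T]
r1 m[sprk→φ5] = [T, T, T]
r2 m[φ0→ice] = [T, T, T]
r2 m[φ0→sprk] = [T, T, T]
r2 m[φ1→ice] = [T, T, T]
r2 m[φ1→sun] = [T, T, T]
r2 m[φ2→sun] = [T, T, T]
r2 m[φ2→slip] = [T, T, T]
r2 m[φ3→sun] = [T, T, F]
r2 m[φ4→slip] = [F, T, T]
r2 m[φ5→sprk] = [T, T, F]
r2 m[ice→φ0] = [T, T, T]
r2 m[ice→φ1] = [T, T, T]
r2 m[sun→φ1] = [T, T, F]
r2 m[sun→φ2] = [T, T, F]
r2 m[sun→φ3] = [T, T, T]
r2 m[slip→φ2] = [F, T, T]
r2 m[slip→φ4] = [T, T, T]
r2 m[sprk→φ0] = [T, T, F]
r2 m[sprk→φ5] = [T, T, T]
r3 m[φ0→ice] = [T, T, T]
r3 m[φ0→sprk] = [T, T, T]
r3 m[φ1→ice] = [T, T, T]
r3 m[φ1→sun] = [T, T, T]
r3 m[φ2→sun] = [T, T, T]
r3 m[φ2→slip] = [T, T, T]
r3 m[φ3→sun] = [T, T, F]
r3 m[φ4→slip] = [F, T, T]
r3 m[φ5→sprk] = [T, T, F]
r3 m[ice→φ0] = [T, T, T]
r3 m[ice→φ1] = [T, T, T]
r3 m[sun→φ1] = [T, T, F]
r3 m[sun→φ2] = [T, T, F]
r3 m[sun→φ3] = [T, T, T]
r3 m[slip→φ2] = [F, T, T]
r3 m[slip→φ4] = [T, T, T]
r3 m[sprk→φ0] = [T, T, F]
r3 m[sprk→φ5] = [T, T, T]
fixed point reached at round 3
b[sprk] = ⊗ incoming = [T, T, F]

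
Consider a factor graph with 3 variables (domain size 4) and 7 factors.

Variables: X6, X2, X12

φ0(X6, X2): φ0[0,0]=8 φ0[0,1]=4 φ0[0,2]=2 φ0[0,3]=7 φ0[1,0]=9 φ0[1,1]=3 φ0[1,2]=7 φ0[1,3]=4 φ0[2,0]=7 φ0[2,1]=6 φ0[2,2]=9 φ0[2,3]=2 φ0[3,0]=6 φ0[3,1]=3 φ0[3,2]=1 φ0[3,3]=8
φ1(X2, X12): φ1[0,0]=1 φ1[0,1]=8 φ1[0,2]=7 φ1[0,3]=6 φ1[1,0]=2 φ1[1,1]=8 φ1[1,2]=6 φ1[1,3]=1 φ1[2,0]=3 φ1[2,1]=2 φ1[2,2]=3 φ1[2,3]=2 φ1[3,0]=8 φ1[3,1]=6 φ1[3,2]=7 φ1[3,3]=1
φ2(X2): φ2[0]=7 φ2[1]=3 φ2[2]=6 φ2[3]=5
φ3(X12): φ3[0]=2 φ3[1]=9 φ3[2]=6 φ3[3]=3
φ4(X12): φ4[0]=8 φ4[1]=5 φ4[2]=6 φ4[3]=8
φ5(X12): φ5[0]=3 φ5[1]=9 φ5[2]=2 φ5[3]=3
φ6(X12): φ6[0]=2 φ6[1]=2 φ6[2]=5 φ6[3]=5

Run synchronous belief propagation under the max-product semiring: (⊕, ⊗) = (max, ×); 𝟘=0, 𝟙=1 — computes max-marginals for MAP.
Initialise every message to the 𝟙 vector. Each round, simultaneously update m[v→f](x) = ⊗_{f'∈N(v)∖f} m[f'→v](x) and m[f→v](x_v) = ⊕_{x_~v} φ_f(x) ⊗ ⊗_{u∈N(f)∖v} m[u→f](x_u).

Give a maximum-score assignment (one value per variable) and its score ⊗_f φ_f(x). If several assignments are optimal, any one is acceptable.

assignment: (X6=1, X2=0, X12=1); score = 408240

init: all messages = 𝟙 over 4 values
r1 m[φ0→X6] = [8, 9, 9, 8]
r1 m[φ0→X2] = [9, 6, 9, 8]
r1 m[φ1→X2] = [8, 8, 3, 8]
r1 m[φ1→X12] = [8, 8, 7, 6]
r1 m[φ2→X2] = [7, 3, 6, 5]
r1 m[φ3→X12] = [2, 9, 6, 3]
r1 m[φ4→X12] = [8, 5, 6, 8]
r1 m[φ5→X12] = [3, 9, 2, 3]
r1 m[φ6→X12] = [2, 2, 5, 5]
r1 m[X6→φ0] = [1, 1, 1, 1]
r1 m[X2→φ0] = [1, 1, 1, 1]
r1 m[X2→φ1] = [1, 1, 1, 1]
r1 m[X2→φ2] = [1, 1, 1, 1]
r1 m[X12→φ1] = [1, 1, 1, 1]
r1 m[X12→φ3] = [1, 1, 1, 1]
r1 m[X12→φ4] = [1, 1, 1, 1]
r1 m[X12→φ5] = [1, 1, 1, 1]
r1 m[X12→φ6] = [1, 1, 1, 1]
r2 m[φ0→X6] = [8, 9, 9, 8]
r2 m[φ0→X2] = [9, 6, 9, 8]
r2 m[φ1→X2] = [8, 8, 3, 8]
r2 m[φ1→X12] = [8, 8, 7, 6]
r2 m[φ2→X2] = [7, 3, 6, 5]
r2 m[φ3→X12] = [2, 9, 6, 3]
r2 m[φ4→X12] = [8, 5, 6, 8]
r2 m[φ5→X12] = [3, 9, 2, 3]
r2 m[φ6→X12] = [2, 2, 5, 5]
r2 m[X6→φ0] = [1, 1, 1, 1]
r2 m[X2→φ0] = [56, 24, 18, 40]
r2 m[X2→φ1] = [63, 18, 54, 40]
r2 m[X2→φ2] = [72, 48, 27, 64]
r2 m[X12→φ1] = [96, 810, 360, 360]
r2 m[X12→φ3] = [384, 720, 420, 720]
r2 m[X12→φ4] = [96, 1296, 420, 270]
r2 m[X12→φ5] = [256, 720, 1260, 720]
r2 m[X12→φ6] = [384, 3240, 504, 432]
r3 m[φ0→X6] = [448, 504, 392, 336]
r3 m[φ0→X2] = [9, 6, 9, 8]
r3 m[φ1→X2] = [6480, 6480, 1620, 4860]
r3 m[φ1→X12] = [320, 504, 441, 378]
r3 m[φ2→X2] = [7, 3, 6, 5]
r3 m[φ3→X12] = [2, 9, 6, 3]
r3 m[φ4→X12] = [8, 5, 6, 8]
r3 m[φ5→X12] = [3, 9, 2, 3]
r3 m[φ6→X12] = [2, 2, 5, 5]
r3 m[X6→φ0] = [1, 1, 1, 1]
r3 m[X2→φ0] = [56, 24, 18, 40]
r3 m[X2→φ1] = [63, 18, 54, 40]
r3 m[X2→φ2] = [72, 48, 27, 64]
r3 m[X12→φ1] = [96, 810, 360, 360]
r3 m[X12→φ3] = [384, 720, 420, 720]
r3 m[X12→φ4] = [96, 1296, 420, 270]
r3 m[X12→φ5] = [256, 720, 1260, 720]
r3 m[X12→φ6] = [384, 3240, 504, 432]
r4 m[φ0→X6] = [448, 504, 392, 336]
r4 m[φ0→X2] = [9, 6, 9, 8]
r4 m[φ1→X2] = [6480, 6480, 1620, 4860]
r4 m[φ1→X12] = [320, 504, 441, 378]
r4 m[φ2→X2] = [7, 3, 6, 5]
r4 m[φ3→X12] = [2, 9, 6, 3]
r4 m[φ4→X12] = [8, 5, 6, 8]
r4 m[φ5→X12] = [3, 9, 2, 3]
r4 m[φ6→X12] = [2, 2, 5, 5]
r4 m[X6→φ0] = [1, 1, 1, 1]
r4 m[X2→φ0] = [45360, 19440, 9720, 24300]
r4 m[X2→φ1] = [63, 18, 54, 40]
r4 m[X2→φ2] = [58320, 38880, 14580, 38880]
r4 m[X12→φ1] = [96, 810, 360, 360]
r4 m[X12→φ3] = [15360, 45360, 26460, 45360]
r4 m[X12→φ4] = [3840, 81648, 26460, 17010]
r4 m[X12→φ5] = [10240, 45360, 79380, 45360]
r4 m[X12→φ6] = [15360, 204120, 31752, 27216]
r5 m[φ0→X6] = [362880, 408240, 317520, 272160]
r5 m[φ0→X2] = [9, 6, 9, 8]
r5 m[φ1→X2] = [6480, 6480, 1620, 4860]
r5 m[φ1→X12] = [320, 504, 441, 378]
r5 m[φ2→X2] = [7, 3, 6, 5]
r5 m[φ3→X12] = [2, 9, 6, 3]
r5 m[φ4→X12] = [8, 5, 6, 8]
r5 m[φ5→X12] = [3, 9, 2, 3]
r5 m[φ6→X12] = [2, 2, 5, 5]
r5 m[X6→φ0] = [1, 1, 1, 1]
r5 m[X2→φ0] = [45360, 19440, 9720, 24300]
r5 m[X2→φ1] = [63, 18, 54, 40]
r5 m[X2→φ2] = [58320, 38880, 14580, 38880]
r5 m[X12→φ1] = [96, 810, 360, 360]
r5 m[X12→φ3] = [15360, 45360, 26460, 45360]
r5 m[X12→φ4] = [3840, 81648, 26460, 17010]
r5 m[X12→φ5] = [10240, 45360, 79380, 45360]
r5 m[X12→φ6] = [15360, 204120, 31752, 27216]
r6 m[φ0→X6] = [362880, 408240, 317520, 272160]
r6 m[φ0→X2] = [9, 6, 9, 8]
r6 m[φ1→X2] = [6480, 6480, 1620, 4860]
r6 m[φ1→X12] = [320, 504, 441, 378]
r6 m[φ2→X2] = [7, 3, 6, 5]
r6 m[φ3→X12] = [2, 9, 6, 3]
r6 m[φ4→X12] = [8, 5, 6, 8]
r6 m[φ5→X12] = [3, 9, 2, 3]
r6 m[φ6→X12] = [2, 2, 5, 5]
r6 m[X6→φ0] = [1, 1, 1, 1]
r6 m[X2→φ0] = [45360, 19440, 9720, 24300]
r6 m[X2→φ1] = [63, 18, 54, 40]
r6 m[X2→φ2] = [58320, 38880, 14580, 38880]
r6 m[X12→φ1] = [96, 810, 360, 360]
r6 m[X12→φ3] = [15360, 45360, 26460, 45360]
r6 m[X12→φ4] = [3840, 81648, 26460, 17010]
r6 m[X12→φ5] = [10240, 45360, 79380, 45360]
r6 m[X12→φ6] = [15360, 204120, 31752, 27216]
fixed point reached at round 6
traceback from X6: (X6=1, X2=0, X12=1), score=408240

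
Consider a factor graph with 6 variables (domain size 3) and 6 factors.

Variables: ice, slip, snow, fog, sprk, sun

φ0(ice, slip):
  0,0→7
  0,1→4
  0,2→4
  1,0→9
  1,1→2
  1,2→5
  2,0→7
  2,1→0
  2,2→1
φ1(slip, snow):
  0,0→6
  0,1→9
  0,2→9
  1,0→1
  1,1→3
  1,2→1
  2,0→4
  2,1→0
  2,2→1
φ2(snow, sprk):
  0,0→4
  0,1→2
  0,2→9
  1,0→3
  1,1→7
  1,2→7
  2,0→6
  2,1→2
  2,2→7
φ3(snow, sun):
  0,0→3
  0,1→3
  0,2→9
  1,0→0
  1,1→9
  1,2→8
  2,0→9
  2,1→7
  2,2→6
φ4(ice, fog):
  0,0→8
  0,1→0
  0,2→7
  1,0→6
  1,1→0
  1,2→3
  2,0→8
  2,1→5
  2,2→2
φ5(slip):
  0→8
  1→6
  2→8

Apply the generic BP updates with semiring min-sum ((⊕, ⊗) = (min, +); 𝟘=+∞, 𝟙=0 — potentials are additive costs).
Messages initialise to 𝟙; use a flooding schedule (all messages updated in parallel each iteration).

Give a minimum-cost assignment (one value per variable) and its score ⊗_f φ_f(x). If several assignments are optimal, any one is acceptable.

assignment: (ice=1, slip=1, snow=0, fog=1, sprk=1, sun=0); score = 14

init: all messages = 𝟙 over 3 values
r1 m[φ0→ice] = [4, 2, 0]
r1 m[φ0→slip] = [7, 0, 1]
r1 m[φ1→slip] = [6, 1, 0]
r1 m[φ1→snow] = [1, 0, 1]
r1 m[φ2→snow] = [2, 3, 2]
r1 m[φ2→sprk] = [3, 2, 7]
r1 m[φ3→snow] = [3, 0, 6]
r1 m[φ3→sun] = [0, 3, 6]
r1 m[φ4→ice] = [0, 0, 2]
r1 m[φ4→fog] = [6, 0, 2]
r1 m[φ5→slip] = [8, 6, 8]
r1 m[ice→φ0] = [0, 0, 0]
r1 m[ice→φ4] = [0, 0, 0]
r1 m[slip→φ0] = [0, 0, 0]
r1 m[slip→φ1] = [0, 0, 0]
r1 m[slip→φ5] = [0, 0, 0]
r1 m[snow→φ1] = [0, 0, 0]
r1 m[snow→φ2] = [0, 0, 0]
r1 m[snow→φ3] = [0, 0, 0]
r1 m[fog→φ4] = [0, 0, 0]
r1 m[sprk→φ2] = [0, 0, 0]
r1 m[sun→φ3] = [0, 0, 0]
r2 m[φ0→ice] = [4, 2, 0]
r2 m[φ0→slip] = [7, 0, 1]
r2 m[φ1→slip] = [6, 1, 0]
r2 m[φ1→snow] = [1, 0, 1]
r2 m[φ2→snow] = [2, 3, 2]
r2 m[φ2→sprk] = [3, 2, 7]
r2 m[φ3→snow] = [3, 0, 6]
r2 m[φ3→sun] = [0, 3, 6]
r2 m[φ4→ice] = [0, 0, 2]
r2 m[φ4→fog] = [6, 0, 2]
r2 m[φ5→slip] = [8, 6, 8]
r2 m[ice→φ0] = [0, 0, 2]
r2 m[ice→φ4] = [4, 2, 0]
r2 m[slip→φ0] = [14, 7, 8]
r2 m[slip→φ1] = [15, 6, 9]
r2 m[slip→φ5] = [13, 1, 1]
r2 m[snow→φ1] = [5, 3, 8]
r2 m[snow→φ2] = [4, 0, 7]
r2 m[snow→φ3] = [3, 3, 3]
r2 m[fog→φ4] = [0, 0, 0]
r2 m[sprk→φ2] = [0, 0, 0]
r2 m[sun→φ3] = [0, 0, 0]
r3 m[φ0→ice] = [11, 9, 7]
r3 m[φ0→slip] = [7, 2, 3]
r3 m[φ1→slip] = [11, 6, 3]
r3 m[φ1→snow] = [7, 9, 7]
r3 m[φ2→snow] = [2, 3, 2]
r3 m[φ2→sprk] = [3, 6, 7]
r3 m[φ3→snow] = [3, 0, 6]
r3 m[φ3→sun] = [3, 6, 9]
r3 m[φ4→ice] = [0, 0, 2]
r3 m[φ4→fog] = [8, 2, 2]
r3 m[φ5→slip] = [8, 6, 8]
r3 m[ice→φ0] = [0, 0, 2]
r3 m[ice→φ4] = [4, 2, 0]
r3 m[slip→φ0] = [14, 7, 8]
r3 m[slip→φ1] = [15, 6, 9]
r3 m[slip→φ5] = [13, 1, 1]
r3 m[snow→φ1] = [5, 3, 8]
r3 m[snow→φ2] = [4, 0, 7]
r3 m[snow→φ3] = [3, 3, 3]
r3 m[fog→φ4] = [0, 0, 0]
r3 m[sprk→φ2] = [0, 0, 0]
r3 m[sun→φ3] = [0, 0, 0]
r4 m[φ0→ice] = [11, 9, 7]
r4 m[φ0→slip] = [7, 2, 3]
r4 m[φ1→slip] = [11, 6, 3]
r4 m[φ1→snow] = [7, 9, 7]
r4 m[φ2→snow] = [2, 3, 2]
r4 m[φ2→sprk] = [3, 6, 7]
r4 m[φ3→snow] = [3, 0, 6]
r4 m[φ3→sun] = [3, 6, 9]
r4 m[φ4→ice] = [0, 0, 2]
r4 m[φ4→fog] = [8, 2, 2]
r4 m[φ5→slip] = [8, 6, 8]
r4 m[ice→φ0] = [0, 0, 2]
r4 m[ice→φ4] = [11, 9, 7]
r4 m[slip→φ0] = [19, 12, 11]
r4 m[slip→φ1] = [15, 8, 11]
r4 m[slip→φ5] = [18, 8, 6]
r4 m[snow→φ1] = [5, 3, 8]
r4 m[snow→φ2] = [10, 9, 13]
r4 m[snow→φ3] = [9, 12, 9]
r4 m[fog→φ4] = [0, 0, 0]
r4 m[sprk→φ2] = [0, 0, 0]
r4 m[sun→φ3] = [0, 0, 0]
r5 m[φ0→ice] = [15, 14, 12]
r5 m[φ0→slip] = [7, 2, 3]
r5 m[φ1→slip] = [11, 6, 3]
r5 m[φ1→snow] = [9, 11, 9]
r5 m[φ2→snow] = [2, 3, 2]
r5 m[φ2→sprk] = [12, 12, 16]
r5 m[φ3→snow] = [3, 0, 6]
r5 m[φ3→sun] = [12, 12, 15]
r5 m[φ4→ice] = [0, 0, 2]
r5 m[φ4→fog] = [15, 9, 9]
r5 m[φ5→slip] = [8, 6, 8]
r5 m[ice→φ0] = [0, 0, 2]
r5 m[ice→φ4] = [11, 9, 7]
r5 m[slip→φ0] = [19, 12, 11]
r5 m[slip→φ1] = [15, 8, 11]
r5 m[slip→φ5] = [18, 8, 6]
r5 m[snow→φ1] = [5, 3, 8]
r5 m[snow→φ2] = [10, 9, 13]
r5 m[snow→φ3] = [9, 12, 9]
r5 m[fog→φ4] = [0, 0, 0]
r5 m[sprk→φ2] = [0, 0, 0]
r5 m[sun→φ3] = [0, 0, 0]
r6 m[φ0→ice] = [15, 14, 12]
r6 m[φ0→slip] = [7, 2, 3]
r6 m[φ1→slip] = [11, 6, 3]
r6 m[φ1→snow] = [9, 11, 9]
r6 m[φ2→snow] = [2, 3, 2]
r6 m[φ2→sprk] = [12, 12, 16]
r6 m[φ3→snow] = [3, 0, 6]
r6 m[φ3→sun] = [12, 12, 15]
r6 m[φ4→ice] = [0, 0, 2]
r6 m[φ4→fog] = [15, 9, 9]
r6 m[φ5→slip] = [8, 6, 8]
r6 m[ice→φ0] = [0, 0, 2]
r6 m[ice→φ4] = [15, 14, 12]
r6 m[slip→φ0] = [19, 12, 11]
r6 m[slip→φ1] = [15, 8, 11]
r6 m[slip→φ5] = [18, 8, 6]
r6 m[snow→φ1] = [5, 3, 8]
r6 m[snow→φ2] = [12, 11, 15]
r6 m[snow→φ3] = [11, 14, 11]
r6 m[fog→φ4] = [0, 0, 0]
r6 m[sprk→φ2] = [0, 0, 0]
r6 m[sun→φ3] = [0, 0, 0]
r7 m[φ0→ice] = [15, 14, 12]
r7 m[φ0→slip] = [7, 2, 3]
r7 m[φ1→slip] = [11, 6, 3]
r7 m[φ1→snow] = [9, 11, 9]
r7 m[φ2→snow] = [2, 3, 2]
r7 m[φ2→sprk] = [14, 14, 18]
r7 m[φ3→snow] = [3, 0, 6]
r7 m[φ3→sun] = [14, 14, 17]
r7 m[φ4→ice] = [0, 0, 2]
r7 m[φ4→fog] = [20, 14, 14]
r7 m[φ5→slip] = [8, 6, 8]
r7 m[ice→φ0] = [0, 0, 2]
r7 m[ice→φ4] = [15, 14, 12]
r7 m[slip→φ0] = [19, 12, 11]
r7 m[slip→φ1] = [15, 8, 11]
r7 m[slip→φ5] = [18, 8, 6]
r7 m[snow→φ1] = [5, 3, 8]
r7 m[snow→φ2] = [12, 11, 15]
r7 m[snow→φ3] = [11, 14, 11]
r7 m[fog→φ4] = [0, 0, 0]
r7 m[sprk→φ2] = [0, 0, 0]
r7 m[sun→φ3] = [0, 0, 0]
r8 m[φ0→ice] = [15, 14, 12]
r8 m[φ0→slip] = [7, 2, 3]
r8 m[φ1→slip] = [11, 6, 3]
r8 m[φ1→snow] = [9, 11, 9]
r8 m[φ2→snow] = [2, 3, 2]
r8 m[φ2→sprk] = [14, 14, 18]
r8 m[φ3→snow] = [3, 0, 6]
r8 m[φ3→sun] = [14, 14, 17]
r8 m[φ4→ice] = [0, 0, 2]
r8 m[φ4→fog] = [20, 14, 14]
r8 m[φ5→slip] = [8, 6, 8]
r8 m[ice→φ0] = [0, 0, 2]
r8 m[ice→φ4] = [15, 14, 12]
r8 m[slip→φ0] = [19, 12, 11]
r8 m[slip→φ1] = [15, 8, 11]
r8 m[slip→φ5] = [18, 8, 6]
r8 m[snow→φ1] = [5, 3, 8]
r8 m[snow→φ2] = [12, 11, 15]
r8 m[snow→φ3] = [11, 14, 11]
r8 m[fog→φ4] = [0, 0, 0]
r8 m[sprk→φ2] = [0, 0, 0]
r8 m[sun→φ3] = [0, 0, 0]
fixed point reached at round 8
traceback from ice: (ice=1, slip=1, snow=0, fog=1, sprk=1, sun=0), score=14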